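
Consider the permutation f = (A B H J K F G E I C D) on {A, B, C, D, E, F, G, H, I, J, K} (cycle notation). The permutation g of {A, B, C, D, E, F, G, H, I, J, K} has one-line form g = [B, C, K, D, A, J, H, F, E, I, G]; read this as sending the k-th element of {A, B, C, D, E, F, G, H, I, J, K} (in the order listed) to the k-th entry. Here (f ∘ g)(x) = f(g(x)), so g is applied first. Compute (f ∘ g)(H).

G

(f ∘ g)(H) = f(g(H)). g(H) = F, then f(F) = G. So (f ∘ g)(H) = G.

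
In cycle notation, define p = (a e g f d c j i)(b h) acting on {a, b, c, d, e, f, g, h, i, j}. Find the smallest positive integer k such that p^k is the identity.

The disjoint cycles have lengths 8, 2.
The order of p is the least common multiple of its cycle lengths: lcm(8, 2) = 8.

8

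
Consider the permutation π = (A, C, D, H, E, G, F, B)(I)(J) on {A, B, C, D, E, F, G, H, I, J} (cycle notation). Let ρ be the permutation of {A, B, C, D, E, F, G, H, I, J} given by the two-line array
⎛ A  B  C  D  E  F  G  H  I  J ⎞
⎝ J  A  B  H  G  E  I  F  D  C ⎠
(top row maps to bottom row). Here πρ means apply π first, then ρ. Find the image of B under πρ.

First apply π: π(B) = A, then ρ(A) = J. Thus (πρ)(B) = J.

J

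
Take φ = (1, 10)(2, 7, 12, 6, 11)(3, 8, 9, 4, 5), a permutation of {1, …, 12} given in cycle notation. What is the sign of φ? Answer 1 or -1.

-1

The cycle lengths are 5, 5, 2.
A cycle of length ℓ contributes ℓ−1 transpositions, so φ is a product of 4 + 4 + 1 = 9 transpositions — odd.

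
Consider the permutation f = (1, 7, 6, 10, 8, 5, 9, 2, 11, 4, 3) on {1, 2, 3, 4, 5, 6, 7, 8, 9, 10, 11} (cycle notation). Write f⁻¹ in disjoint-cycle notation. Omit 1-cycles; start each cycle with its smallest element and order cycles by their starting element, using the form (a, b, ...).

If f sends a → b within a cycle, f⁻¹ sends b → a; equivalently, reverse each cycle.
After reversing and putting each cycle's least element first, f⁻¹ = (1, 3, 4, 11, 2, 9, 5, 8, 10, 6, 7).

(1, 3, 4, 11, 2, 9, 5, 8, 10, 6, 7)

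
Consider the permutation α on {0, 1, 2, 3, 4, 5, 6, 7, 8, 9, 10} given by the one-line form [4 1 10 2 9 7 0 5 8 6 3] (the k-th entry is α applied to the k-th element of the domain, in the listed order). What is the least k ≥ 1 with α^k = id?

12

Writing α as disjoint cycles, the cycle lengths are 4, 3, 2, 1, 1.
The order is lcm(4, 3, 2) = 12.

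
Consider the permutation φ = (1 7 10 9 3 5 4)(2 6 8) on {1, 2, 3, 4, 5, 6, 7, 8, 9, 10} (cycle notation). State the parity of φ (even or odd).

even

The cycle lengths are 7, 3.
A cycle of length ℓ contributes ℓ−1 transpositions, so φ is a product of 6 + 2 = 8 transpositions — even.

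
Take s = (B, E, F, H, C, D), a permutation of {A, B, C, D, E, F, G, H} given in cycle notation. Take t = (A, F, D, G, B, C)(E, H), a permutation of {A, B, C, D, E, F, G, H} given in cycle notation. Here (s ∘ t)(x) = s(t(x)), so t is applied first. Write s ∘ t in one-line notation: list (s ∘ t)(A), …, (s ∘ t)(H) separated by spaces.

For each element, apply t then s: A → F → H; B → C → D; C → A → A; D → G → G; E → H → C; F → D → B; G → B → E; H → E → F.
Collecting the images, s ∘ t = [H D A G C B E F].

H D A G C B E F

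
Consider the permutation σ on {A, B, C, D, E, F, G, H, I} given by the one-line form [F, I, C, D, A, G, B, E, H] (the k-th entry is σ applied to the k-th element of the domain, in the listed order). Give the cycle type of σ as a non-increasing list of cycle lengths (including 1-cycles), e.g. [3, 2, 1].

[7, 1, 1]

The disjoint cycles are (A, F, G, B, I, H, E)(C)(D), with lengths 7, 1, 1 in non-increasing order.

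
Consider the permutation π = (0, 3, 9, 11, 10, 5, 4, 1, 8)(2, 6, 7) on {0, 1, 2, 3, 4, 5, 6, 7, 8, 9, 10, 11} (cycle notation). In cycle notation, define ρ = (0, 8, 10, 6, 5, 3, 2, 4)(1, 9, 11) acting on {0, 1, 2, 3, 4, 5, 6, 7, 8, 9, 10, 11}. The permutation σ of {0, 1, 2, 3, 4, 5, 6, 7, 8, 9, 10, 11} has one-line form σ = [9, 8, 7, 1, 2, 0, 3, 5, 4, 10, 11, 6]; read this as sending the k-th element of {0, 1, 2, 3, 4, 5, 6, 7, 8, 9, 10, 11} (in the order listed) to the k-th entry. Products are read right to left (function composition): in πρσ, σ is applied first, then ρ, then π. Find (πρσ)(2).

2

Apply the permutations in order: σ(2) = 7, then ρ(7) = 7, then π(7) = 2. So (πρσ)(2) = 2.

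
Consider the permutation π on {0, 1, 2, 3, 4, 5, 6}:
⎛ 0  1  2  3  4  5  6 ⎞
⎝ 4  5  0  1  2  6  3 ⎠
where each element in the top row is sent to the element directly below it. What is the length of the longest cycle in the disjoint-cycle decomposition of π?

4

Decomposing into disjoint cycles gives (0, 4, 2)(1, 5, 6, 3); the longest has length 4.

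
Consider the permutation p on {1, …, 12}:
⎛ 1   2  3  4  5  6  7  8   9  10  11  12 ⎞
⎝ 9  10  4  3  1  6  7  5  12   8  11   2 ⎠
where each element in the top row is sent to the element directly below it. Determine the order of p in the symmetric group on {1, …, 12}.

14

Writing p as disjoint cycles, the cycle lengths are 7, 2, 1, 1, 1.
Since disjoint cycles commute, ord(p) = lcm(7, 2) = 14.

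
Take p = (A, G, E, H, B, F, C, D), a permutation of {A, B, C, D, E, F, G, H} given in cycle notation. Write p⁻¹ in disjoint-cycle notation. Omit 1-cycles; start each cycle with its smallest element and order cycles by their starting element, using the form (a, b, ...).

The inverse reverses each cycle.
Reversing each cycle of p and rotating so the smallest element leads gives (A, D, C, F, B, H, E, G).

(A, D, C, F, B, H, E, G)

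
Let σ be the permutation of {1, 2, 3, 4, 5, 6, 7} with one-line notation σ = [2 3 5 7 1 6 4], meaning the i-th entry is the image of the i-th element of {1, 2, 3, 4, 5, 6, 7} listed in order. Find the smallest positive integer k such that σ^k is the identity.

4

The disjoint-cycle form of σ has cycle lengths 4, 2, 1.
The order of σ is the least common multiple of its cycle lengths: lcm(4, 2) = 4.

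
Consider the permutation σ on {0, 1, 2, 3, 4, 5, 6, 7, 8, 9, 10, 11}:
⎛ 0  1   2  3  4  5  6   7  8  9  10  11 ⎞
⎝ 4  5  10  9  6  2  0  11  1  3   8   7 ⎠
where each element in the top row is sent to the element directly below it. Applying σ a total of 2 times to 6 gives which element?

Tracing 6 → 0 → … returns to 6 after 3 steps, so 6 lies in a 3-cycle (0, 4, 6).
Advancing 2 steps from 6: 6 → 0 → 4.

4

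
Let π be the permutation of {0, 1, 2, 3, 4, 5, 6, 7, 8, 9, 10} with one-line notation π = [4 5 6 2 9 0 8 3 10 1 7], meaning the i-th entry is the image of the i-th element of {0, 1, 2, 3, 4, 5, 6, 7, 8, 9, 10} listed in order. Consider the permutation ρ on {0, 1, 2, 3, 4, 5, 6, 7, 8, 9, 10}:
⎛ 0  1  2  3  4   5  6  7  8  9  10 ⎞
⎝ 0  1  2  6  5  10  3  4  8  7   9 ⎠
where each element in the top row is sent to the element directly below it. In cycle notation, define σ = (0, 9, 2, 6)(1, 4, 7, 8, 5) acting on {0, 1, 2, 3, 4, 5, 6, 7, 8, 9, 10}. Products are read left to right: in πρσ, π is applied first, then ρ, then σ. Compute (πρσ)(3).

6

Chase 3: π(3) = 2; ρ(2) = 2; σ(2) = 6. Hence (πρσ)(3) = 6.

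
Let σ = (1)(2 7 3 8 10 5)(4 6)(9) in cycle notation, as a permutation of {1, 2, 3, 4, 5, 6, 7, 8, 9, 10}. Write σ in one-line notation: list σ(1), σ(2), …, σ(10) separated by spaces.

Reading each image from the cycles: 1↦1, 2↦7, 3↦8, 4↦6, 5↦2, 6↦4, 7↦3, 8↦10, 9↦9, 10↦5.
Listing these in domain order gives 1 7 8 6 2 4 3 10 9 5.

1 7 8 6 2 4 3 10 9 5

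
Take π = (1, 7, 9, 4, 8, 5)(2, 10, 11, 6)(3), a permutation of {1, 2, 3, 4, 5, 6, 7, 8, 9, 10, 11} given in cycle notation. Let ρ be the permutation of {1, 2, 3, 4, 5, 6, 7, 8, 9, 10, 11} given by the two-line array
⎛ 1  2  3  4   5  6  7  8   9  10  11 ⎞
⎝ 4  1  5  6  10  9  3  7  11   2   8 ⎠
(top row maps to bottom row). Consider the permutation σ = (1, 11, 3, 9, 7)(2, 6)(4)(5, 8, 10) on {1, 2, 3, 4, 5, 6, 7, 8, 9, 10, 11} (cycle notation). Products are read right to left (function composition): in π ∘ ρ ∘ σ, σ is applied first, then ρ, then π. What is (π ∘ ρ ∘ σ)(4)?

Apply the permutations in order: σ(4) = 4, then ρ(4) = 6, then π(6) = 2. So (π ∘ ρ ∘ σ)(4) = 2.

2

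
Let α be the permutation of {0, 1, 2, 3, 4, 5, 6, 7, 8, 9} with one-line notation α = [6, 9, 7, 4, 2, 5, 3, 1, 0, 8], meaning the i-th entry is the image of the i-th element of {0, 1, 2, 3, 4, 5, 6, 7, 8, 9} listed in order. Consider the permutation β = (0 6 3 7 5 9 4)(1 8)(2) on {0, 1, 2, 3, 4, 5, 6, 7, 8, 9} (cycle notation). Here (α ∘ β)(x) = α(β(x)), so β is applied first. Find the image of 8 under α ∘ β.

(α ∘ β)(8) = α(β(8)). β(8) = 1, then α(1) = 9. So (α ∘ β)(8) = 9.

9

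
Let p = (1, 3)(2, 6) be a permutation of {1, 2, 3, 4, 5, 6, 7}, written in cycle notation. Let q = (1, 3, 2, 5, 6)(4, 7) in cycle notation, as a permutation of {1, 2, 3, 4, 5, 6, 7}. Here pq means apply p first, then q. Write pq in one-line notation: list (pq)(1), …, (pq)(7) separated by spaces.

2 1 3 7 6 5 4

(pq)(x) = q(p(x)). Computing each image: q(p(1)) = q(3) = 2, q(p(2)) = q(6) = 1, q(p(3)) = q(1) = 3, q(p(4)) = q(4) = 7, q(p(5)) = q(5) = 6, q(p(6)) = q(2) = 5, q(p(7)) = q(7) = 4.
Hence pq = [2 1 3 7 6 5 4].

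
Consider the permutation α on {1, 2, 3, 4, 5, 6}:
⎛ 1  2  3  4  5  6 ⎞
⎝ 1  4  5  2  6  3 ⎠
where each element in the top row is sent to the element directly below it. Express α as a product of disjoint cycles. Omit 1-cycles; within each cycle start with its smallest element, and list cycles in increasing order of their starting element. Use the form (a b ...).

(2 4)(3 5 6)

Iterating α from 2 gives 2 → 4 → 2; that is the 2-cycle (2 4).
Repeating from the next unused element and collecting all non-trivial cycles gives (2 4)(3 5 6).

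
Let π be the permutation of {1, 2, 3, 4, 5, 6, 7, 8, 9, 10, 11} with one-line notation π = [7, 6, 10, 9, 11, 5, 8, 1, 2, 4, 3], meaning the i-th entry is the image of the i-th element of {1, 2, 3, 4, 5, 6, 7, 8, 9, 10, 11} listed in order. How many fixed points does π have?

0

No element satisfies π(x) = x, so there are 0 fixed points.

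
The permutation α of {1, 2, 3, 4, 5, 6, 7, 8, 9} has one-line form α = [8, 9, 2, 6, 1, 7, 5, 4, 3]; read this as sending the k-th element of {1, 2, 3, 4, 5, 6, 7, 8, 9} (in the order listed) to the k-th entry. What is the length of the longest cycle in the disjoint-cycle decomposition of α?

Decomposing into disjoint cycles gives (1 8 4 6 7 5)(2 9 3); the longest has length 6.

6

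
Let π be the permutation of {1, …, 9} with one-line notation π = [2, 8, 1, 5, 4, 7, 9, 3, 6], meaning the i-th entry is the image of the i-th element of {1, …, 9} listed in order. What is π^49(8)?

3

Tracing 8 → 3 → … returns to 8 after 4 steps, so 8 lies in a 4-cycle (1 2 8 3).
Powers repeat with period 4 on this cycle, and 49 mod 4 = 1, so π^49(8) = π^1(8).
Advancing 1 step from 8: 8 → 3.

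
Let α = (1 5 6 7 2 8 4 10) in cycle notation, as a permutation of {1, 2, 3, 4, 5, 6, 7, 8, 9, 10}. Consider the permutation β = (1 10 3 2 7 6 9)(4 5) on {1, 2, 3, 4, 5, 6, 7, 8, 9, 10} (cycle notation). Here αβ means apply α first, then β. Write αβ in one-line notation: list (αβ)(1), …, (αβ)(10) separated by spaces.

For each element, apply α then β: 1 → 5 → 4; 2 → 8 → 8; 3 → 3 → 2; 4 → 10 → 3; 5 → 6 → 9; 6 → 7 → 6; 7 → 2 → 7; 8 → 4 → 5; 9 → 9 → 1; 10 → 1 → 10.
Collecting the images, αβ = [4 8 2 3 9 6 7 5 1 10].

4 8 2 3 9 6 7 5 1 10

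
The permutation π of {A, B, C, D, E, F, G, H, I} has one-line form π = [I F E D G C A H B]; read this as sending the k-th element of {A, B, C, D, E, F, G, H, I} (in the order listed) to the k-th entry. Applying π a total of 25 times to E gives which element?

B

Tracing E → G → … returns to E after 7 steps, so E lies in a 7-cycle (A I B F C E G).
Powers repeat with period 7 on this cycle, and 25 mod 7 = 4, so π^25(E) = π^4(E).
Stepping 4 places around the cycle: E → G → A → I → B.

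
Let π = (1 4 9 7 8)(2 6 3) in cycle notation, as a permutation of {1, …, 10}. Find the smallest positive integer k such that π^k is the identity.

15

The disjoint cycles have lengths 5, 3, 1, 1.
The order of π is the least common multiple of its cycle lengths: lcm(5, 3) = 15.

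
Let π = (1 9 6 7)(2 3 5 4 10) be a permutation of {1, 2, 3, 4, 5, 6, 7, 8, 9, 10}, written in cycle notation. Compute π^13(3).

3 lies in the 5-cycle (2 3 5 4 10).
On a 5-cycle, π^5 is the identity, so π^13 = π^3 there (13 ≡ 3 mod 5).
Stepping 3 places around the cycle: 3 → 5 → 4 → 10.

10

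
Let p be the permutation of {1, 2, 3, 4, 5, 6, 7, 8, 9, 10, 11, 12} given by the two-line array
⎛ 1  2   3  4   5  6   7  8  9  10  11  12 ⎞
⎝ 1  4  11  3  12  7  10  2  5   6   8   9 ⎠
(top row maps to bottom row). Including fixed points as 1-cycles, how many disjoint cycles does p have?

4

The cycle decomposition is (1)(2 4 3 11 8)(5 12 9)(6 7 10), which has 4 cycles (counting 1-cycles).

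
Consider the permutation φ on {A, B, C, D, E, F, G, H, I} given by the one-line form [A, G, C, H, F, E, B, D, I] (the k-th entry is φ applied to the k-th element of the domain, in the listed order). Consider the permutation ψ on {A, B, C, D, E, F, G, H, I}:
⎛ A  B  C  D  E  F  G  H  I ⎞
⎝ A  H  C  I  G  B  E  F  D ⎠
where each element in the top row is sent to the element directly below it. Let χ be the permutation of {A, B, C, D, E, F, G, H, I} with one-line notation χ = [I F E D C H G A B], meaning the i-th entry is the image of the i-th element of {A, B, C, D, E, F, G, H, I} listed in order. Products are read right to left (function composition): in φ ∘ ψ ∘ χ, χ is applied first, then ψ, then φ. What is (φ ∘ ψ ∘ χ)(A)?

H

Chase A: χ(A) = I; ψ(I) = D; φ(D) = H. Hence (φ ∘ ψ ∘ χ)(A) = H.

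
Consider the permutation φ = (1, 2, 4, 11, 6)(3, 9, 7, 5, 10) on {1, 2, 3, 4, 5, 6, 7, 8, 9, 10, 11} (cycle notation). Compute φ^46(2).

2 lies in the 5-cycle (1, 2, 4, 11, 6).
Powers repeat with period 5 on this cycle, and 46 mod 5 = 1, so φ^46(2) = φ^1(2).
Stepping 1 place around the cycle: 2 → 4.

4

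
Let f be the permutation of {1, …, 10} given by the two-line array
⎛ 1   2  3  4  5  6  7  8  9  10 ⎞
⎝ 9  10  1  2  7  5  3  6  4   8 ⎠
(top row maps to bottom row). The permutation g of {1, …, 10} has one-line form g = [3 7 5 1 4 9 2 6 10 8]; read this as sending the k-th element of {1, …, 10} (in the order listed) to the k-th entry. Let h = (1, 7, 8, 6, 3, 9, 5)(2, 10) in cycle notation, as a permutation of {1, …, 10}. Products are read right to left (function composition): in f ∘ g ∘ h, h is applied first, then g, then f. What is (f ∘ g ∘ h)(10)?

3

Apply the permutations in order: h(10) = 2, then g(2) = 7, then f(7) = 3. So (f ∘ g ∘ h)(10) = 3.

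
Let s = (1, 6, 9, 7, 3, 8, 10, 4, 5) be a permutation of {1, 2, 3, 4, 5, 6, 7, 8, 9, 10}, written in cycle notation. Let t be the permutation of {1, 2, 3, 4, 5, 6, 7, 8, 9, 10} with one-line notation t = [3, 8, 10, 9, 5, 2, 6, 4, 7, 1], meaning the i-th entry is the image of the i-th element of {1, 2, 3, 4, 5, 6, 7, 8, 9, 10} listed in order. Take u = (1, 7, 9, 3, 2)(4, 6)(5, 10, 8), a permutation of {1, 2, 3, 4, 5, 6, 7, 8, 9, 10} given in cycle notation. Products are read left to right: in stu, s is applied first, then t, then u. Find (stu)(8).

7

(stu)(8) = u(t(s(8))). s(8) = 10, then t(10) = 1, then u(1) = 7, so the result is 7.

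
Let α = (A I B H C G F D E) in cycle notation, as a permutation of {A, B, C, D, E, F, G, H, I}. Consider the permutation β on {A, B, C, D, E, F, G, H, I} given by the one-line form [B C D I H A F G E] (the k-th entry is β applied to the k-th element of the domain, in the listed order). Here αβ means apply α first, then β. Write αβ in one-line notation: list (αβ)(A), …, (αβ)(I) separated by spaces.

E G F H B I A D C

Chase each element through α then β: A → I → E; B → H → G; C → G → F; D → E → H; E → A → B; F → D → I; G → F → A; H → C → D; I → B → C.
Collecting the images, αβ = [E G F H B I A D C].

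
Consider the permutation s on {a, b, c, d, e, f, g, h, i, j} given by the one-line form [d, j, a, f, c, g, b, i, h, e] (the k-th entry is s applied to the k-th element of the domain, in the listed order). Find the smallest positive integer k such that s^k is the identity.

8

Decomposing into disjoint cycles gives cycle lengths 8, 2.
Since disjoint cycles commute, ord(s) = lcm(8, 2) = 8.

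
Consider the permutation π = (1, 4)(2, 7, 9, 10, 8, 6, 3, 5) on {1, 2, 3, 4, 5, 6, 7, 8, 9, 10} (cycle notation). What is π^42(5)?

7

5 lies in the 8-cycle (2, 7, 9, 10, 8, 6, 3, 5).
Powers repeat with period 8 on this cycle, and 42 mod 8 = 2, so π^42(5) = π^2(5).
Advancing 2 steps from 5: 5 → 2 → 7.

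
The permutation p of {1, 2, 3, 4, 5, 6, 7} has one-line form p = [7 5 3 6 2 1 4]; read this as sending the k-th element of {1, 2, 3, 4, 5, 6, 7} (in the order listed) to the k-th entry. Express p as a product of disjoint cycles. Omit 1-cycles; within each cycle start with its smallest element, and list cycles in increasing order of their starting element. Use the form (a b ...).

(1 7 4 6)(2 5)

Start at 1 and follow images: 1 → 7 → 4 → 6 → 1, giving the cycle (1 7 4 6).
Repeating from the next unused element and collecting all non-trivial cycles gives (1 7 4 6)(2 5).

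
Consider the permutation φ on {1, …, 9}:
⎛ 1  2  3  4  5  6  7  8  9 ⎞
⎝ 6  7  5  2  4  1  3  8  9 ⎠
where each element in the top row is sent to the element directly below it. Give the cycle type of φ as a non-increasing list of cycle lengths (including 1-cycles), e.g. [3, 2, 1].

The disjoint cycles are (1 6)(2 7 3 5 4)(8)(9), with lengths 5, 2, 1, 1 in non-increasing order.

[5, 2, 1, 1]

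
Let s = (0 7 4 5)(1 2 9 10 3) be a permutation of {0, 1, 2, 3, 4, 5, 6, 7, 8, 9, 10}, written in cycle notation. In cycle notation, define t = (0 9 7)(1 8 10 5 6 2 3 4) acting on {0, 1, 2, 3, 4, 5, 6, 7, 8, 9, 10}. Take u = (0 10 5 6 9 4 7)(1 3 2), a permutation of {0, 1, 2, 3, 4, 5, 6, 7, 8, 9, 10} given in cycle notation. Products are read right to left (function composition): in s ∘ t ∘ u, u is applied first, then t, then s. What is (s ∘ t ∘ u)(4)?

7

(s ∘ t ∘ u)(4) = s(t(u(4))). u(4) = 7, then t(7) = 0, then s(0) = 7, so the result is 7.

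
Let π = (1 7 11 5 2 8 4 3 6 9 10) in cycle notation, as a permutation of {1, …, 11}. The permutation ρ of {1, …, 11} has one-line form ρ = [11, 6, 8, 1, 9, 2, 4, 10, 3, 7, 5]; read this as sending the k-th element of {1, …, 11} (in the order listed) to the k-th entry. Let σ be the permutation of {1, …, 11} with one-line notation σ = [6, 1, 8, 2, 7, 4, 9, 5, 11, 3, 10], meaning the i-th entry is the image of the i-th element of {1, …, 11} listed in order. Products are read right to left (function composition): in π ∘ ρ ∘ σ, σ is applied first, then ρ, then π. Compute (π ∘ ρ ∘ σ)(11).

11

(π ∘ ρ ∘ σ)(11) = π(ρ(σ(11))). σ(11) = 10, then ρ(10) = 7, then π(7) = 11, so the result is 11.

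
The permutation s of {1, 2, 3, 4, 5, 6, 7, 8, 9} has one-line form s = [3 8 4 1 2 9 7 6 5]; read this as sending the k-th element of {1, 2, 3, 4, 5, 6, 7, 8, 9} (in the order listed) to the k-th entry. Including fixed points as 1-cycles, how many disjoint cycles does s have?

3

The cycle decomposition is (1 3 4)(2 8 6 9 5)(7), which has 3 cycles (counting 1-cycles).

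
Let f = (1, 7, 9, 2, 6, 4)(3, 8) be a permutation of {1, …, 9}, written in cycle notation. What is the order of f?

6

The disjoint cycles have lengths 6, 2, 1.
Since disjoint cycles commute, ord(f) = lcm(6, 2) = 6.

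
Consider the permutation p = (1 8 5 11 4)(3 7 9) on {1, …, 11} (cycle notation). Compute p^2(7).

7 lies in the 3-cycle (3 7 9).
Stepping 2 places around the cycle: 7 → 9 → 3.

3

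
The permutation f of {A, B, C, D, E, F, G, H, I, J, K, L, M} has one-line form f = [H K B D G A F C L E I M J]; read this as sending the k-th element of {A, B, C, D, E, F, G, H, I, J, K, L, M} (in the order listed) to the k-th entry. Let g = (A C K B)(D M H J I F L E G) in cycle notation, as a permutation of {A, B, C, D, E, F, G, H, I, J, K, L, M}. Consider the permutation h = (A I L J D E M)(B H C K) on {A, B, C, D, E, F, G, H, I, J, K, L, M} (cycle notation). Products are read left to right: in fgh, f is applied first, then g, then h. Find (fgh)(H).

B

Chase H: f(H) = C; g(C) = K; h(K) = B. Hence (fgh)(H) = B.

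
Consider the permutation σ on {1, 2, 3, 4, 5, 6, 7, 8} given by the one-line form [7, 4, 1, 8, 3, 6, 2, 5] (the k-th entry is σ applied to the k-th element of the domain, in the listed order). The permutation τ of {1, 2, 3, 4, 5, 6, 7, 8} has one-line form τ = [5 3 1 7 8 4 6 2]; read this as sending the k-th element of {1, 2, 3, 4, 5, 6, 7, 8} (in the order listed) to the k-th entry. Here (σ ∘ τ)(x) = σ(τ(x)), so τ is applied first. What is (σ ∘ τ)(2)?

First apply τ: τ(2) = 3, then σ(3) = 1. Thus (σ ∘ τ)(2) = 1.

1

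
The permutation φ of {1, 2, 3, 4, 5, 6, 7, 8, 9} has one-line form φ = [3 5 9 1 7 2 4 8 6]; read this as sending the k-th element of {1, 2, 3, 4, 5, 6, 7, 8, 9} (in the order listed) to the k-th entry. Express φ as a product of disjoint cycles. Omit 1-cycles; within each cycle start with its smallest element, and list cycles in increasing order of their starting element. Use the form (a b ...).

Start at 1 and follow images: 1 → 3 → 9 → 6 → 2 → 5 → 7 → 4 → 1, giving the cycle (1 3 9 6 2 5 7 4).
Repeating from the next unused element and collecting all non-trivial cycles gives (1 3 9 6 2 5 7 4).

(1 3 9 6 2 5 7 4)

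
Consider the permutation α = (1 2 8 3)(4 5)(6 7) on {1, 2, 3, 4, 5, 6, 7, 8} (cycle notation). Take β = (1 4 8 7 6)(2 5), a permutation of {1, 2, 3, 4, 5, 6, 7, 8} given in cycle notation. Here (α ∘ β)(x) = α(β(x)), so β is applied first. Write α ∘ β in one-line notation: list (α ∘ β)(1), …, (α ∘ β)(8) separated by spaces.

(α ∘ β)(x) = α(β(x)). Computing each image: α(β(1)) = α(4) = 5, α(β(2)) = α(5) = 4, α(β(3)) = α(3) = 1, α(β(4)) = α(8) = 3, α(β(5)) = α(2) = 8, α(β(6)) = α(1) = 2, α(β(7)) = α(6) = 7, α(β(8)) = α(7) = 6.
Hence α ∘ β = [5 4 1 3 8 2 7 6].

5 4 1 3 8 2 7 6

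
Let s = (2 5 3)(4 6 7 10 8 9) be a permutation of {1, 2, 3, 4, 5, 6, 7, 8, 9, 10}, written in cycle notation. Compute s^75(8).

8 lies in the 6-cycle (4 6 7 10 8 9).
Since the cycle has length 6, s^75 acts on it the same as s^3 (75 mod 6 = 3).
Advancing 3 steps from 8: 8 → 9 → 4 → 6.

6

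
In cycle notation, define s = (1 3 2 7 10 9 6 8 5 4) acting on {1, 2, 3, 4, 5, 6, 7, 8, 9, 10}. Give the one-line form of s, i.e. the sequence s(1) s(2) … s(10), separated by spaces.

3 7 2 1 4 8 10 5 6 9

Each element maps to the next entry in its cycle (wrapping to the front): 1↦3, 2↦7, 3↦2, 4↦1, 5↦4, 6↦8, 7↦10, 8↦5, 9↦6, 10↦9.
Listing these in domain order gives 3 7 2 1 4 8 10 5 6 9.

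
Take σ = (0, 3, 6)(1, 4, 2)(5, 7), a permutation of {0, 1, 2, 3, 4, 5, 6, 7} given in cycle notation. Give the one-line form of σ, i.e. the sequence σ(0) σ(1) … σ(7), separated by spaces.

3 4 1 6 2 7 0 5

Each element maps to the next entry in its cycle (wrapping to the front): 0→3, 1→4, 2→1, 3→6, 4→2, 5→7, 6→0, 7→5.
Listing these in domain order gives 3 4 1 6 2 7 0 5.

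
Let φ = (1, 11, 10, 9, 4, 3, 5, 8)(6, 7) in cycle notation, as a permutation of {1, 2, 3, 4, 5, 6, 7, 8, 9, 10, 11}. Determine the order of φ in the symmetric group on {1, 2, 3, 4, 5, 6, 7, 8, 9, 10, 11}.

The disjoint cycles have lengths 8, 2, 1.
The order is lcm(8, 2) = 8.

8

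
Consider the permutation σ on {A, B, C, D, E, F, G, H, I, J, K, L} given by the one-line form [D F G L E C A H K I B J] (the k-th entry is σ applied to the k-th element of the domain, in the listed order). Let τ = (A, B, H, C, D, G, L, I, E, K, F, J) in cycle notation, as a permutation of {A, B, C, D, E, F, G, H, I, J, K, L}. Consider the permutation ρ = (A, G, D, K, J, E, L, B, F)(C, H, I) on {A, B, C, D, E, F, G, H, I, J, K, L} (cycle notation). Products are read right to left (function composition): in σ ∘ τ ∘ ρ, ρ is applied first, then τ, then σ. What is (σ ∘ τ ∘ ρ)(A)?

Apply the permutations in order: ρ(A) = G, then τ(G) = L, then σ(L) = J. So (σ ∘ τ ∘ ρ)(A) = J.

J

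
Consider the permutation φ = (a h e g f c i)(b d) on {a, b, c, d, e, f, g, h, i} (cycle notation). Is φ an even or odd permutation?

The cycle lengths are 7, 2.
A cycle of length ℓ contributes ℓ−1 transpositions, so φ is a product of 6 + 1 = 7 transpositions — odd.

odd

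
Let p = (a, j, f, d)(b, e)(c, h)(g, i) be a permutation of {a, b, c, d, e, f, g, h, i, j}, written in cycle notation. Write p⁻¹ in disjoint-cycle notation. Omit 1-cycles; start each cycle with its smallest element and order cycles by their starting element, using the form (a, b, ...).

(a, d, f, j)(b, e)(c, h)(g, i)

If p sends a → b within a cycle, p⁻¹ sends b → a; equivalently, reverse each cycle.
Reversing each cycle of p and rotating so the smallest element leads gives (a, d, f, j)(b, e)(c, h)(g, i).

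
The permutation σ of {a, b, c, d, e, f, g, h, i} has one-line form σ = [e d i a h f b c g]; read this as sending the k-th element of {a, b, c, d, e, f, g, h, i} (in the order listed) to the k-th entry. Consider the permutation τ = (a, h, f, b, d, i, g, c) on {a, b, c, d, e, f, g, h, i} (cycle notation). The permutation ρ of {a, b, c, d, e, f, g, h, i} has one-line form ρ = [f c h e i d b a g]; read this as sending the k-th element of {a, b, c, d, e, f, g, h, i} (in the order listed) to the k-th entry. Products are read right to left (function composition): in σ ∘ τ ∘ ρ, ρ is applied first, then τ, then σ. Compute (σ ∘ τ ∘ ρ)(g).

Chase g: ρ(g) = b; τ(b) = d; σ(d) = a. Hence (σ ∘ τ ∘ ρ)(g) = a.

a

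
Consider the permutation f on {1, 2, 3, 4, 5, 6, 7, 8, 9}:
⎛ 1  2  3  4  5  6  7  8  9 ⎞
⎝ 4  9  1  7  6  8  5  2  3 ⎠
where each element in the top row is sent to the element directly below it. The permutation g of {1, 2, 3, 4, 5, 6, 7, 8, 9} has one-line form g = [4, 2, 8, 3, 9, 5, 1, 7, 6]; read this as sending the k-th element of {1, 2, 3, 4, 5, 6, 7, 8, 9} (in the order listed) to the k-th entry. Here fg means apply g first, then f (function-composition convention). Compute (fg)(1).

g(1) = 4, then f(4) = 7; composing gives (fg)(1) = 7.

7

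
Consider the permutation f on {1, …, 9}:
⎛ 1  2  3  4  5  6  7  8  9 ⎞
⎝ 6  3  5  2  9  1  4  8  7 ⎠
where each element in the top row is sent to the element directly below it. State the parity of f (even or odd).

In disjoint-cycle form the cycle lengths are 6, 2, 1.
A cycle of length ℓ contributes ℓ−1 transpositions, so f is a product of 5 + 1 = 6 transpositions — even.

even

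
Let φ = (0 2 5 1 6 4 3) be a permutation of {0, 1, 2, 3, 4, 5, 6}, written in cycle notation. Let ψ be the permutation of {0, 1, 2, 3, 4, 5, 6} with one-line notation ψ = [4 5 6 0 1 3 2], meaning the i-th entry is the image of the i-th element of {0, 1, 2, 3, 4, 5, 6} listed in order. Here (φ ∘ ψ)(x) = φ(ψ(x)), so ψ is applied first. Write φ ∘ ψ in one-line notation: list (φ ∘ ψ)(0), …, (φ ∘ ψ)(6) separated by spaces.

(φ ∘ ψ)(x) = φ(ψ(x)). Computing each image: φ(ψ(0)) = φ(4) = 3, φ(ψ(1)) = φ(5) = 1, φ(ψ(2)) = φ(6) = 4, φ(ψ(3)) = φ(0) = 2, φ(ψ(4)) = φ(1) = 6, φ(ψ(5)) = φ(3) = 0, φ(ψ(6)) = φ(2) = 5.
Hence φ ∘ ψ = [3 1 4 2 6 0 5].

3 1 4 2 6 0 5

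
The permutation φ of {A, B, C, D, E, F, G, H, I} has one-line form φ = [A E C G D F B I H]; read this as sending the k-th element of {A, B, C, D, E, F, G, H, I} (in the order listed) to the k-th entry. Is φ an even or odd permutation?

In disjoint-cycle form the cycle lengths are 4, 2, 1, 1, 1.
A cycle is odd iff its length is even; φ has 2 even-length cycles, so sgn(φ) = (−1)^2 and φ is even.

even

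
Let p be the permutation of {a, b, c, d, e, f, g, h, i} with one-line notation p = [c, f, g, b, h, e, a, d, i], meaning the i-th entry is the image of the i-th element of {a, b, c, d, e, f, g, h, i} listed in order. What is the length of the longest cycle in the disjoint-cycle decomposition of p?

Decomposing into disjoint cycles gives (a c g)(b f e h d); the longest has length 5.

5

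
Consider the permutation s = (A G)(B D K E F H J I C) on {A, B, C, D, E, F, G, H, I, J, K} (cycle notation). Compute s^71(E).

E lies in the 9-cycle (B D K E F H J I C).
On a 9-cycle, s^9 is the identity, so s^71 = s^8 there (71 ≡ 8 mod 9).
Stepping 8 places around the cycle: E → F → H → J → I → C → B → D → K.

K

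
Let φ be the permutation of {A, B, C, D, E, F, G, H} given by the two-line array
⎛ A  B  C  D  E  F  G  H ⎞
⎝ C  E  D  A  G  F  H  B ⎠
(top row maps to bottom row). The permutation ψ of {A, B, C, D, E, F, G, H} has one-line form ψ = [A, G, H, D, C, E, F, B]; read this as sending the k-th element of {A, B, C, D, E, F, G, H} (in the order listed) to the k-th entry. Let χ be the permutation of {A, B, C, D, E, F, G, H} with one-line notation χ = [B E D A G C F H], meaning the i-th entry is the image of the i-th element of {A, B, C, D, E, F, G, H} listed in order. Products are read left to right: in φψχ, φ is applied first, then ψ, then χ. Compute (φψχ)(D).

(φψχ)(D) = χ(ψ(φ(D))). φ(D) = A, then ψ(A) = A, then χ(A) = B, so the result is B.

B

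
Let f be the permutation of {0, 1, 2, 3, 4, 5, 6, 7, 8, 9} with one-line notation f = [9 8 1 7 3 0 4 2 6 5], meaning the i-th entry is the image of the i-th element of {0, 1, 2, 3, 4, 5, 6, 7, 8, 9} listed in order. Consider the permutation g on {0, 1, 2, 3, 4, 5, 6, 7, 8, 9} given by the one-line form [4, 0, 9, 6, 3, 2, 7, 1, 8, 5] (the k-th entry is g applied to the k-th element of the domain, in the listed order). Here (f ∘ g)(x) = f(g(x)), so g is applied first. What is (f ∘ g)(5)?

(f ∘ g)(5) = f(g(5)). g(5) = 2, then f(2) = 1. So (f ∘ g)(5) = 1.

1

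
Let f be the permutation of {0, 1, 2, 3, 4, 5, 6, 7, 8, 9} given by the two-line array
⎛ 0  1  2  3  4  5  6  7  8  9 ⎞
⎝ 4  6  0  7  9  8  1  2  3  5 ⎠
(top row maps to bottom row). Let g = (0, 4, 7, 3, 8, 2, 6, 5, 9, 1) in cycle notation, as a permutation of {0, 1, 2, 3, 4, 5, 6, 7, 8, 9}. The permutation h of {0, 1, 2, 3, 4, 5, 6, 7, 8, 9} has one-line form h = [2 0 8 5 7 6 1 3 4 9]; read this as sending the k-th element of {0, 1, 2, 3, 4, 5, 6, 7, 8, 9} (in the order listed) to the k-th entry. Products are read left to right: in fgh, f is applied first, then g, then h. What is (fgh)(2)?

7

(fgh)(2) = h(g(f(2))). f(2) = 0, then g(0) = 4, then h(4) = 7, so the result is 7.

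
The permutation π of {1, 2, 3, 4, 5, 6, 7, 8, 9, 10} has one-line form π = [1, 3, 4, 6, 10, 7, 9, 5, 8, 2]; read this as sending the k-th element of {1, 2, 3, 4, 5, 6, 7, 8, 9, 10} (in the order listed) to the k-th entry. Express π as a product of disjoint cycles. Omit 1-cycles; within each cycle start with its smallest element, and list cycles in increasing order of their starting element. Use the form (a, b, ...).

Start at 2 and follow images: 2 → 3 → 4 → 6 → 7 → 9 → 8 → 5 → 10 → 2, giving the cycle (2, 3, 4, 6, 7, 9, 8, 5, 10).
Repeating from the next unused element and collecting all non-trivial cycles gives (2, 3, 4, 6, 7, 9, 8, 5, 10).

(2, 3, 4, 6, 7, 9, 8, 5, 10)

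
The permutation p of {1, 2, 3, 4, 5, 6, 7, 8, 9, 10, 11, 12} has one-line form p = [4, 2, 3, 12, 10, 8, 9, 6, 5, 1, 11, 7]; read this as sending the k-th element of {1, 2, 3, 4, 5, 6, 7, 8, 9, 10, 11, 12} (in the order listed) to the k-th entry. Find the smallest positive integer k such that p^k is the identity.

Writing p as disjoint cycles, the cycle lengths are 7, 2, 1, 1, 1.
The order of p is the least common multiple of its cycle lengths: lcm(7, 2) = 14.

14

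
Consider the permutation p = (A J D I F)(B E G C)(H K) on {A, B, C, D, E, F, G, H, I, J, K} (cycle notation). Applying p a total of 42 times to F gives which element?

F lies in the 5-cycle (A J D I F).
Since the cycle has length 5, p^42 acts on it the same as p^2 (42 mod 5 = 2).
Stepping 2 places around the cycle: F → A → J.

J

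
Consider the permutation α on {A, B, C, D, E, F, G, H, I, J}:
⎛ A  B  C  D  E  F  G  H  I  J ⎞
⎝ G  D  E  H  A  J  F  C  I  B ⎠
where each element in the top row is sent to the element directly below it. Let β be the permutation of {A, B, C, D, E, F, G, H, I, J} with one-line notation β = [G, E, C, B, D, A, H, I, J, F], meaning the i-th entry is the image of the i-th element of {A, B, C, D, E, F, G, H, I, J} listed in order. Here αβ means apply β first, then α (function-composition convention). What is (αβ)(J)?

J

β(J) = F, then α(F) = J; composing gives (αβ)(J) = J.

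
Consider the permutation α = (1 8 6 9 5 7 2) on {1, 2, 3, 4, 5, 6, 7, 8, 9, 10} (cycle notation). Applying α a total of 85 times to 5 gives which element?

7

5 lies in the 7-cycle (1 8 6 9 5 7 2).
Powers repeat with period 7 on this cycle, and 85 mod 7 = 1, so α^85(5) = α^1(5).
Stepping 1 place around the cycle: 5 → 7.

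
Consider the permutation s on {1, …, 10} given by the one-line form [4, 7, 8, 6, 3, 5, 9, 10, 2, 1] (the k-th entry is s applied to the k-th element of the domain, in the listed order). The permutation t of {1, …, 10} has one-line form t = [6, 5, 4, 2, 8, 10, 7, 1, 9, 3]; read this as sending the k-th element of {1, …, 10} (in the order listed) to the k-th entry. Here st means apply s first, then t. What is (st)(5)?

First apply s: s(5) = 3, then t(3) = 4. Thus (st)(5) = 4.

4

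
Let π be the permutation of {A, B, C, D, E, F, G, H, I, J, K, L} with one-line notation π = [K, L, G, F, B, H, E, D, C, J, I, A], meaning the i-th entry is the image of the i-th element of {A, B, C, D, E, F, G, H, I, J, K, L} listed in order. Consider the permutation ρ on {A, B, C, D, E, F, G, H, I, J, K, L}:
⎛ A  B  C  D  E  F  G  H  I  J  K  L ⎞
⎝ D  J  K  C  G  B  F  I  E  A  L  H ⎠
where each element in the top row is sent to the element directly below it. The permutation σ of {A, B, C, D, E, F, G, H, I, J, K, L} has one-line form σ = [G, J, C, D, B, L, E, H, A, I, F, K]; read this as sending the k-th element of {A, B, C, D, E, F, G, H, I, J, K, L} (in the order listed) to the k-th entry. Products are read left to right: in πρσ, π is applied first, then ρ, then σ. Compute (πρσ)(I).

Chase I: π(I) = C; ρ(C) = K; σ(K) = F. Hence (πρσ)(I) = F.

F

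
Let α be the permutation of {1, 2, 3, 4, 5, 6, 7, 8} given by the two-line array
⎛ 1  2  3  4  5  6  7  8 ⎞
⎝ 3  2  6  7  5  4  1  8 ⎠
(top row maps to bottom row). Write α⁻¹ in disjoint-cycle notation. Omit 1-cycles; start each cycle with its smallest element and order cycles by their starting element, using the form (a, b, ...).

The cycle decomposition of α is (1, 3, 6, 4, 7).
Reversing each cycle (and rotating so the smallest element leads) gives α⁻¹ = (1, 7, 4, 6, 3).

(1, 7, 4, 6, 3)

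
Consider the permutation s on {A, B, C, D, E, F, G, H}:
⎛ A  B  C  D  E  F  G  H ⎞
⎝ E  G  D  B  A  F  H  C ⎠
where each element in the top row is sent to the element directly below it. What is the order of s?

10

Decomposing into disjoint cycles gives cycle lengths 5, 2, 1.
Since disjoint cycles commute, ord(s) = lcm(5, 2) = 10.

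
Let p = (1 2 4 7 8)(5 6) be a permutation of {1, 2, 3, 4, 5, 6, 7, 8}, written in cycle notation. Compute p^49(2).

2 lies in the 5-cycle (1 2 4 7 8).
On a 5-cycle, p^5 is the identity, so p^49 = p^4 there (49 ≡ 4 mod 5).
Advancing 4 steps from 2: 2 → 4 → 7 → 8 → 1.

1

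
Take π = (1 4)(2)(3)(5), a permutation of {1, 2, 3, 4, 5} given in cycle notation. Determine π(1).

Within (1 4), 1 ↦ 4.

4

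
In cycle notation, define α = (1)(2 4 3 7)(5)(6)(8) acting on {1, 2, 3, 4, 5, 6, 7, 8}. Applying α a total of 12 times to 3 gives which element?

3 lies in the 4-cycle (2 4 3 7).
Powers repeat with period 4 on this cycle, and 12 mod 4 = 0, so α^12(3) = α^0(3).
So α^12(3) = 3.

3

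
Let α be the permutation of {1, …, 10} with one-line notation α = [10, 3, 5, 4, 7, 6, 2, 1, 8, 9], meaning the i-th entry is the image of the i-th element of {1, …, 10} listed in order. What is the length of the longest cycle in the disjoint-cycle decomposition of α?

Decomposing into disjoint cycles gives (1 10 9 8)(2 3 5 7); the longest has length 4.

4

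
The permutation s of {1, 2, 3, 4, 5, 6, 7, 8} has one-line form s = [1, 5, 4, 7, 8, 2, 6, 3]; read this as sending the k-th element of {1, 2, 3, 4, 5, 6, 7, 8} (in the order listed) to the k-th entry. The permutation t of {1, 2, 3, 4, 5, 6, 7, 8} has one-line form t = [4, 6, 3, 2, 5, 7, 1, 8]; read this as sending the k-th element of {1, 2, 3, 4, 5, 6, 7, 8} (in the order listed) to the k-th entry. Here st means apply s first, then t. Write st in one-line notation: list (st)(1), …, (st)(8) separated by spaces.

4 5 2 1 8 6 7 3

(st)(x) = t(s(x)). Computing each image: t(s(1)) = t(1) = 4, t(s(2)) = t(5) = 5, t(s(3)) = t(4) = 2, t(s(4)) = t(7) = 1, t(s(5)) = t(8) = 8, t(s(6)) = t(2) = 6, t(s(7)) = t(6) = 7, t(s(8)) = t(3) = 3.
Hence st = [4 5 2 1 8 6 7 3].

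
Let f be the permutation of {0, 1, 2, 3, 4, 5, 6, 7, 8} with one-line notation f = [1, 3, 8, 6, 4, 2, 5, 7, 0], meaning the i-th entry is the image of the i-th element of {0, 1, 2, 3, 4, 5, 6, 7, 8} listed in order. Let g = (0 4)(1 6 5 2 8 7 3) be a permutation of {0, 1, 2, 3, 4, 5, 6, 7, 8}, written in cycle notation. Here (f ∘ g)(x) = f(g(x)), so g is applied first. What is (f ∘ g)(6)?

First apply g: g(6) = 5, then f(5) = 2. Thus (f ∘ g)(6) = 2.

2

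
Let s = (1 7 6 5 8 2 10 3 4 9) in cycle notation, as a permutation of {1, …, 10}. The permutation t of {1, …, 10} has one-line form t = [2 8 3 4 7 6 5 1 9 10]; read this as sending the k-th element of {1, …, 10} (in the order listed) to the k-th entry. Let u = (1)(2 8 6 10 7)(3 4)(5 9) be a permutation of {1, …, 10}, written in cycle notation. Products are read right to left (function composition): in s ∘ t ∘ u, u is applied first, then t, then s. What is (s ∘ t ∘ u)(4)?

4

Apply the permutations in order: u(4) = 3, then t(3) = 3, then s(3) = 4. So (s ∘ t ∘ u)(4) = 4.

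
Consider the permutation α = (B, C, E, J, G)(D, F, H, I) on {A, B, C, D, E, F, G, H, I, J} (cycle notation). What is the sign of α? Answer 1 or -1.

The cycle lengths are 5, 4, 1.
A cycle of length ℓ contributes ℓ−1 transpositions, so α is a product of 4 + 3 = 7 transpositions — odd.

-1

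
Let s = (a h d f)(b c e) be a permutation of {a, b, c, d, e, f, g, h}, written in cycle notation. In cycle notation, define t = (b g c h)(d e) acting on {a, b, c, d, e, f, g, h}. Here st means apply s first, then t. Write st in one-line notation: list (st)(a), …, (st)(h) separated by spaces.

b h d f g a c e

Chase each element through s then t: a → h → b; b → c → h; c → e → d; d → f → f; e → b → g; f → a → a; g → g → c; h → d → e.
Collecting the images, st = [b h d f g a c e].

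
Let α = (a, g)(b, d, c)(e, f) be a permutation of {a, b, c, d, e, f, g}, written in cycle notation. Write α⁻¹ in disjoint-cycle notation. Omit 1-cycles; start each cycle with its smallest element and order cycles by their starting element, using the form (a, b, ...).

(a, g)(b, c, d)(e, f)

The inverse reverses each cycle.
After reversing and putting each cycle's least element first, α⁻¹ = (a, g)(b, c, d)(e, f).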